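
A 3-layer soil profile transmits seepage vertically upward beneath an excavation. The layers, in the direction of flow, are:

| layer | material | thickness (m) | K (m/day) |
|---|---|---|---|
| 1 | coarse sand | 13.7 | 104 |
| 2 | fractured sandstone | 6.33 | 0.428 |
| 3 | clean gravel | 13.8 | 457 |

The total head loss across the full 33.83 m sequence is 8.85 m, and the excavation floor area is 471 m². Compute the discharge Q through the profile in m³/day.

Flow is perpendicular to layering, so the layers act in series and the equivalent K is the thickness-weighted harmonic mean.
Total thickness L = 13.7 + 6.33 + 13.8 = 33.83 m.
Σ(b_i/K_i) = 13.7/104 + 6.33/0.428 + 13.8/457 = 14.95 d.
K_eq = L / Σ(b_i/K_i) = 33.83 / 14.95 = 2.263 m/day.
Q = K_eq · A · (Δh/L) = 2.263 × 471 × (8.85/33.83) = 278.8 m³/day.

279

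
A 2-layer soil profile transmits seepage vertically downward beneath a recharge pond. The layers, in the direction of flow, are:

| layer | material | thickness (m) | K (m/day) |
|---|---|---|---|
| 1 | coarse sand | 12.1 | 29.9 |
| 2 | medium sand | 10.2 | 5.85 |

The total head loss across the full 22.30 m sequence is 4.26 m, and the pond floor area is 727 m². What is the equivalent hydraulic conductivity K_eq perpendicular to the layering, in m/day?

10.4

Flow is perpendicular to layering, so the layers act in series and the equivalent K is the thickness-weighted harmonic mean.
Total thickness L = 12.1 + 10.2 = 22.30 m.
Σ(b_i/K_i) = 12.1/29.9 + 10.2/5.85 = 2.148 d.
K_eq = L / Σ(b_i/K_i) = 22.30 / 2.148 = 10.38 m/day.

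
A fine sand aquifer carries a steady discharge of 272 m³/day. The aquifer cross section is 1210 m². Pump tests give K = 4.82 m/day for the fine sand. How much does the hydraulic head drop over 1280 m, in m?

59.7

From Q = K·A·i, i = Q / (K·A) = 272 / (4.820 × 1210) = 0.04664.
Head loss Δh = i · L = 0.04664 × 1280 = 59.70 m.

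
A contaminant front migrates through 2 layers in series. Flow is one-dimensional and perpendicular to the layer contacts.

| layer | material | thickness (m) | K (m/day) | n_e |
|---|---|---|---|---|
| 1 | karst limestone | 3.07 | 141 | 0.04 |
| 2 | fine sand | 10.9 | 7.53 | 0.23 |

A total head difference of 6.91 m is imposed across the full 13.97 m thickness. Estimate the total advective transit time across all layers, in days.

With flow normal to the layers, continuity requires the same specific discharge q through every layer.
Σ(b_i/K_i) = 3.07/141 + 10.9/7.53 = 1.469 d.
q = Δh / Σ(b_i/K_i) = 6.91 / 1.469 = 4.703 m/day.
In each layer the seepage velocity is v_i = q/n_i, so the layer transit time is t_i = b_i·n_i / q:
  layer 1 (karst limestone): t_1 = 3.07 × 0.04 / 4.703 = 0.02611 d
  layer 2 (fine sand): t_2 = 10.9 × 0.23 / 4.703 = 0.5331 d
Total t = Σ t_i = 0.5592 days.

0.559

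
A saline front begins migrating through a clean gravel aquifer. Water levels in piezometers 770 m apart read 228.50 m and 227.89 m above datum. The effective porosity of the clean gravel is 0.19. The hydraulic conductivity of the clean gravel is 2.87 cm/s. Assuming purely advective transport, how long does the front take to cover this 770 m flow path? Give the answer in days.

74.5

Convert K: 2.87 cm/s × 864 = 2480 m/day.
Hydraulic gradient i = (228.50 − 227.89) / 770 = 0.61 / 770 = 0.0007922.
Darcy flux q = K · i = 2480 × 0.0007922 = 1.964 m/day.
Seepage velocity v = q / n_e = 1.964 / 0.19 = 10.34 m/day.
Travel time t = L / v = 770 / 10.34 = 74.47 days.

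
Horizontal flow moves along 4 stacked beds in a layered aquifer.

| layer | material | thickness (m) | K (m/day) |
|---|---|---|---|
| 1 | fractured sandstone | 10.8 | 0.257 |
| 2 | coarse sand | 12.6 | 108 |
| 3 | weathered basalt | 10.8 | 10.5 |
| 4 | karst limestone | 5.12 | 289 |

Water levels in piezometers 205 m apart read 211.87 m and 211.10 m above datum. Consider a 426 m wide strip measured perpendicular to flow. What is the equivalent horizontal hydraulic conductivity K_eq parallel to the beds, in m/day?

Flow is parallel to layering, so each bed carries its own Darcy discharge and the transmissivities add.
Σ(K_i·b_i) = 0.257×10.8 + 108×12.6 + 10.5×10.8 + 289×5.12 = 2957 m²/day.
Total thickness b = 39.32 m, so K_eq = Σ(K_i·b_i)/b = 75.19 m/day.

75.2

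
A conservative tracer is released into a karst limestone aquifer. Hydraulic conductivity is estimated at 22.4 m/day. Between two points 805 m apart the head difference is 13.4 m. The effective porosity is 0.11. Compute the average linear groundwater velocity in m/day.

Hydraulic gradient i = Δh / L = 13.4 / 805 = 0.01665.
Darcy flux q = K · i = 22.40 × 0.01665 = 0.3729 m/day.
Seepage velocity v = q / n_e = 0.3729 / 0.11 = 3.390 m/day.

3.39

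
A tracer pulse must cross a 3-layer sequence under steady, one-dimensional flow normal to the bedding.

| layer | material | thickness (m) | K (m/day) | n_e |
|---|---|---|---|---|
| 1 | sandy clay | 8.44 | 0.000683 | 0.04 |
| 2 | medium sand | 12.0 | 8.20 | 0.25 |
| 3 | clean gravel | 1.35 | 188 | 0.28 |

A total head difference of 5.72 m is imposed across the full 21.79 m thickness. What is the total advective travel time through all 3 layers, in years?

22.0

With flow normal to the layers, continuity requires the same specific discharge q through every layer.
Σ(b_i/K_i) = 8.44/0.000683 + 12.0/8.20 + 1.35/188 = 12359 d.
q = Δh / Σ(b_i/K_i) = 5.72 / 12359 = 0.0004628 m/day.
In each layer the seepage velocity is v_i = q/n_i, so the layer transit time is t_i = b_i·n_i / q:
  layer 1 (sandy clay): t_1 = 8.44 × 0.04 / 0.0004628 = 729.4 d
  layer 2 (medium sand): t_2 = 12.0 × 0.25 / 0.0004628 = 6482 d
  layer 3 (clean gravel): t_3 = 1.35 × 0.28 / 0.0004628 = 816.7 d
Total t = Σ t_i = 8028 days = 21.98 years.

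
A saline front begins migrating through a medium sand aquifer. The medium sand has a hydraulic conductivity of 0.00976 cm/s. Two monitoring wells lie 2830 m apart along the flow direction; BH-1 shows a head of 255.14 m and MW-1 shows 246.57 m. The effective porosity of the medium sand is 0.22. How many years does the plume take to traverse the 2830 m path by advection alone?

Convert K: 0.00976 cm/s × 864 = 8.433 m/day.
Hydraulic gradient i = (255.14 − 246.57) / 2830 = 8.57 / 2830 = 0.003028.
Darcy flux q = K · i = 8.433 × 0.003028 = 0.02554 m/day.
Seepage velocity v = q / n_e = 0.02554 / 0.22 = 0.1161 m/day.
Travel time t = L / v = 2830 / 0.1161 = 24381 days = 66.75 years.

66.8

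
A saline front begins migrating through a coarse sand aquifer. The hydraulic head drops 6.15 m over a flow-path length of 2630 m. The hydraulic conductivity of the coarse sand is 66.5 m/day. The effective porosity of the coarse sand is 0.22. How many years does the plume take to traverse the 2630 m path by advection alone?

10.2

Hydraulic gradient i = Δh / L = 6.15 / 2630 = 0.002338.
Darcy flux q = K · i = 66.50 × 0.002338 = 0.1555 m/day.
Seepage velocity v = q / n_e = 0.1555 / 0.22 = 0.7068 m/day.
Travel time t = L / v = 2630 / 0.7068 = 3721 days = 10.19 years.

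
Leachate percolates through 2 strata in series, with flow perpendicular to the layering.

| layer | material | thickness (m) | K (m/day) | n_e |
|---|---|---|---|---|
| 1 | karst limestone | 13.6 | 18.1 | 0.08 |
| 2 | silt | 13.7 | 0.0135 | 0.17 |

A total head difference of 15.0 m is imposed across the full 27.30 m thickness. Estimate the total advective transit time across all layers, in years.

0.633

With flow normal to the layers, continuity requires the same specific discharge q through every layer.
Σ(b_i/K_i) = 13.6/18.1 + 13.7/0.0135 = 1016 d.
q = Δh / Σ(b_i/K_i) = 15.0 / 1016 = 0.01477 m/day.
In each layer the seepage velocity is v_i = q/n_i, so the layer transit time is t_i = b_i·n_i / q:
  layer 1 (karst limestone): t_1 = 13.6 × 0.08 / 0.01477 = 73.66 d
  layer 2 (silt): t_2 = 13.7 × 0.17 / 0.01477 = 157.7 d
Total t = Σ t_i = 231.3 days = 0.6334 years.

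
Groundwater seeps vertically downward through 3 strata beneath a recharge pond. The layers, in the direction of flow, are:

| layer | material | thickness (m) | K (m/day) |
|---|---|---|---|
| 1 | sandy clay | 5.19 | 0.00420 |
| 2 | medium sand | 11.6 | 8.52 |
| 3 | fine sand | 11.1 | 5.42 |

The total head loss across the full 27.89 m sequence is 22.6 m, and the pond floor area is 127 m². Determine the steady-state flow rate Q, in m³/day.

Flow is perpendicular to layering, so the layers act in series and the equivalent K is the thickness-weighted harmonic mean.
Total thickness L = 5.19 + 11.6 + 11.1 = 27.89 m.
Σ(b_i/K_i) = 5.19/0.00420 + 11.6/8.52 + 11.1/5.42 = 1239 d.
K_eq = L / Σ(b_i/K_i) = 27.89 / 1239 = 0.02251 m/day.
Q = K_eq · A · (Δh/L) = 0.02251 × 127 × (22.6/27.89) = 2.316 m³/day.

2.32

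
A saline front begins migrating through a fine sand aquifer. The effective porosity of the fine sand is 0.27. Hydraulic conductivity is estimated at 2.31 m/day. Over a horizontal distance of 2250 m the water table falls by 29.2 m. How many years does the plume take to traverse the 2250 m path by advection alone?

55.5

Hydraulic gradient i = Δh / L = 29.2 / 2250 = 0.01298.
Darcy flux q = K · i = 2.310 × 0.01298 = 0.02998 m/day.
Seepage velocity v = q / n_e = 0.02998 / 0.27 = 0.1110 m/day.
Travel time t = L / v = 2250 / 0.1110 = 20264 days = 55.48 years.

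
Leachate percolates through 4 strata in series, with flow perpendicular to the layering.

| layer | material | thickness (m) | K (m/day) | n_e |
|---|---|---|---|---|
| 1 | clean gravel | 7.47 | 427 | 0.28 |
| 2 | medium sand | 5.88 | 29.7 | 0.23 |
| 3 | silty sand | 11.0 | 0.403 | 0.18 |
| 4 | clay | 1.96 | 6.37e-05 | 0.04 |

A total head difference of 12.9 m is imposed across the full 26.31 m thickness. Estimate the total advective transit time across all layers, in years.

With flow normal to the layers, continuity requires the same specific discharge q through every layer.
Σ(b_i/K_i) = 7.47/427 + 5.88/29.7 + 11.0/0.403 + 1.96/6.37e-05 = 30797 d.
q = Δh / Σ(b_i/K_i) = 12.9 / 30797 = 0.0004189 m/day.
In each layer the seepage velocity is v_i = q/n_i, so the layer transit time is t_i = b_i·n_i / q:
  layer 1 (clean gravel): t_1 = 7.47 × 0.28 / 0.0004189 = 4993 d
  layer 2 (medium sand): t_2 = 5.88 × 0.23 / 0.0004189 = 3229 d
  layer 3 (silty sand): t_3 = 11.0 × 0.18 / 0.0004189 = 4727 d
  layer 4 (clay): t_4 = 1.96 × 0.04 / 0.0004189 = 187.2 d
Total t = Σ t_i = 13136 days = 35.96 years.

36.0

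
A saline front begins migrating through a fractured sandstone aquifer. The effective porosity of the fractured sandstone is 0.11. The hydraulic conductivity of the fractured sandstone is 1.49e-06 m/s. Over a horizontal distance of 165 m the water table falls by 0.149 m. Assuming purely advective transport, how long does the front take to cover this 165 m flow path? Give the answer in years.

427

Convert K: 1.49e-06 m/s × 86400 = 0.1287 m/day.
Hydraulic gradient i = Δh / L = 0.149 / 165 = 0.0009030.
Darcy flux q = K · i = 0.1287 × 0.0009030 = 0.0001163 m/day.
Seepage velocity v = q / n_e = 0.0001163 / 0.11 = 0.001057 m/day.
Travel time t = L / v = 165 / 0.001057 = 1.561e+05 days = 427.4 years.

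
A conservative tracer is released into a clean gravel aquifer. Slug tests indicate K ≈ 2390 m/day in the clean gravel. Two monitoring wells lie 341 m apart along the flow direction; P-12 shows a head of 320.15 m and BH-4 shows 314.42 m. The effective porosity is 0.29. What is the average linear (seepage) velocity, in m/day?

138

Hydraulic gradient i = (320.15 − 314.42) / 341 = 5.73 / 341 = 0.01680.
Darcy flux q = K · i = 2390 × 0.01680 = 40.16 m/day.
Seepage velocity v = q / n_e = 40.16 / 0.29 = 138.5 m/day.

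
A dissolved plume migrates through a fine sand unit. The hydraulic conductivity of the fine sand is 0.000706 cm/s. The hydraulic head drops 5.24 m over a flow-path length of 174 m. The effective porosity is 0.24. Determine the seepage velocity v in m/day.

0.0765

Convert K: 0.000706 cm/s × 864 = 0.6100 m/day.
Hydraulic gradient i = Δh / L = 5.24 / 174 = 0.03011.
Darcy flux q = K · i = 0.6100 × 0.03011 = 0.01837 m/day.
Seepage velocity v = q / n_e = 0.01837 / 0.24 = 0.07654 m/day.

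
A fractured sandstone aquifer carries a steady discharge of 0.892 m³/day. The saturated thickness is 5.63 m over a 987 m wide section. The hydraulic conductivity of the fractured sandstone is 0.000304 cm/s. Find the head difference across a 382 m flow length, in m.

0.233

Convert K: 0.000304 cm/s × 864 = 0.2627 m/day.
Cross-sectional area A = 987 × 5.63 = 5557 m².
From Q = K·A·i, i = Q / (K·A) = 0.892 / (0.2627 × 5557) = 0.0006112.
Head loss Δh = i · L = 0.0006112 × 382 = 0.2335 m.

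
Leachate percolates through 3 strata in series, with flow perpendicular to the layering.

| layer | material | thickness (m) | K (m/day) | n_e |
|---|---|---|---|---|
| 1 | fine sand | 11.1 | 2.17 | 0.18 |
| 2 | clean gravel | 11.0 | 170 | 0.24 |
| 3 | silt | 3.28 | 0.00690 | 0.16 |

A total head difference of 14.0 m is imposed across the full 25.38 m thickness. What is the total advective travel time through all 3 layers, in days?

177

With flow normal to the layers, continuity requires the same specific discharge q through every layer.
Σ(b_i/K_i) = 11.1/2.17 + 11.0/170 + 3.28/0.00690 = 480.5 d.
q = Δh / Σ(b_i/K_i) = 14.0 / 480.5 = 0.02913 m/day.
In each layer the seepage velocity is v_i = q/n_i, so the layer transit time is t_i = b_i·n_i / q:
  layer 1 (fine sand): t_1 = 11.1 × 0.18 / 0.02913 = 68.58 d
  layer 2 (clean gravel): t_2 = 11.0 × 0.24 / 0.02913 = 90.62 d
  layer 3 (silt): t_3 = 3.28 × 0.16 / 0.02913 = 18.01 d
Total t = Σ t_i = 177.2 days.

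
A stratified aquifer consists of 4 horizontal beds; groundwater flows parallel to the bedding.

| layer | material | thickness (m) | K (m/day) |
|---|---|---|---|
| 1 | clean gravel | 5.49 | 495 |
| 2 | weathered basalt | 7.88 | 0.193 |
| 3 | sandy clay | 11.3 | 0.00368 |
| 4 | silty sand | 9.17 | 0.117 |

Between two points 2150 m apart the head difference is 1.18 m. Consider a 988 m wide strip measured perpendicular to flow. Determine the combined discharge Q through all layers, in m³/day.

Flow is parallel to layering, so each bed carries its own Darcy discharge and the transmissivities add.
Σ(K_i·b_i) = 495×5.49 + 0.193×7.88 + 0.00368×11.3 + 0.117×9.17 = 2720 m²/day.
Hydraulic gradient i = Δh / L = 1.18 / 2150 = 0.0005488.
Q = Σ(K_i·b_i) · W · i = 2720 × 988 × 0.0005488 = 1475 m³/day.

1480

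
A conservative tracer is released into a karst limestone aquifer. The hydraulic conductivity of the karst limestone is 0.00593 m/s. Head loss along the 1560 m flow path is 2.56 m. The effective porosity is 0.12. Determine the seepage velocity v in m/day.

7.01

Convert K: 0.00593 m/s × 86400 = 512.4 m/day.
Hydraulic gradient i = Δh / L = 2.56 / 1560 = 0.001641.
Darcy flux q = K · i = 512.4 × 0.001641 = 0.8408 m/day.
Seepage velocity v = q / n_e = 0.8408 / 0.12 = 7.007 m/day.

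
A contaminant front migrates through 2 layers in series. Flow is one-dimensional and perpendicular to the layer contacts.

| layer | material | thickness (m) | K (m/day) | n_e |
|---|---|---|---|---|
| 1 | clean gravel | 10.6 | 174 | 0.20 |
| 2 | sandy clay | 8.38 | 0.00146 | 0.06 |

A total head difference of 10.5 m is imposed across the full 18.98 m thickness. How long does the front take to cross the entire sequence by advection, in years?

3.93

With flow normal to the layers, continuity requires the same specific discharge q through every layer.
Σ(b_i/K_i) = 10.6/174 + 8.38/0.00146 = 5740 d.
q = Δh / Σ(b_i/K_i) = 10.5 / 5740 = 0.001829 m/day.
In each layer the seepage velocity is v_i = q/n_i, so the layer transit time is t_i = b_i·n_i / q:
  layer 1 (clean gravel): t_1 = 10.6 × 0.20 / 0.001829 = 1159 d
  layer 2 (sandy clay): t_2 = 8.38 × 0.06 / 0.001829 = 274.9 d
Total t = Σ t_i = 1434 days = 3.925 years.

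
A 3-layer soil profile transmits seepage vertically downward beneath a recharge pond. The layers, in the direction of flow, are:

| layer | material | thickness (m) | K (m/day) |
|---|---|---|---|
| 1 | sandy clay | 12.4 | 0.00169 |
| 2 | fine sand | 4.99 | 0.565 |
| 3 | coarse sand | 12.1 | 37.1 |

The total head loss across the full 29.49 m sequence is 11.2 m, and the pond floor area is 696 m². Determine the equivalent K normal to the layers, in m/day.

0.00401

Flow is perpendicular to layering, so the layers act in series and the equivalent K is the thickness-weighted harmonic mean.
Total thickness L = 12.4 + 4.99 + 12.1 = 29.49 m.
Σ(b_i/K_i) = 12.4/0.00169 + 4.99/0.565 + 12.1/37.1 = 7346 d.
K_eq = L / Σ(b_i/K_i) = 29.49 / 7346 = 0.004014 m/day.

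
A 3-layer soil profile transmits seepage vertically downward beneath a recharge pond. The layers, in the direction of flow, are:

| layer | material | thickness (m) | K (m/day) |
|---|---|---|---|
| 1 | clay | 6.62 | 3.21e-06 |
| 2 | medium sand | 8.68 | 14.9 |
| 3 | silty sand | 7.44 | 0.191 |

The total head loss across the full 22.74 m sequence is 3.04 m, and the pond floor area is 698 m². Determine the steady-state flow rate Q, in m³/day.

Flow is perpendicular to layering, so the layers act in series and the equivalent K is the thickness-weighted harmonic mean.
Total thickness L = 6.62 + 8.68 + 7.44 = 22.74 m.
Σ(b_i/K_i) = 6.62/3.21e-06 + 8.68/14.9 + 7.44/0.191 = 2.062e+06 d.
K_eq = L / Σ(b_i/K_i) = 22.74 / 2.062e+06 = 1.103e-05 m/day.
Q = K_eq · A · (Δh/L) = 1.103e-05 × 698 × (3.04/22.74) = 0.001029 m³/day.

0.00103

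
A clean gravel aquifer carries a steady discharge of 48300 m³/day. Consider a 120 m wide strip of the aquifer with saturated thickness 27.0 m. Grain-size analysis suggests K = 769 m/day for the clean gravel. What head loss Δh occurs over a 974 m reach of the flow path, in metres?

18.9

Cross-sectional area A = 120 × 27.0 = 3240 m².
From Q = K·A·i, i = Q / (K·A) = 48300 / (769.0 × 3240) = 0.01939.
Head loss Δh = i · L = 0.01939 × 974 = 18.88 m.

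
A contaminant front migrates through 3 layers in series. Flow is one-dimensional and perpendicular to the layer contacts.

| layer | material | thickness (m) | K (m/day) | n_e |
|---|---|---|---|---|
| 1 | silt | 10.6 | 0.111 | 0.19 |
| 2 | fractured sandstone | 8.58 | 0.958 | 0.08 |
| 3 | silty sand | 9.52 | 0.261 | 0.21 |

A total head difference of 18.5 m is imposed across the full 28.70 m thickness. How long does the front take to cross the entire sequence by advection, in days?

35.8

With flow normal to the layers, continuity requires the same specific discharge q through every layer.
Σ(b_i/K_i) = 10.6/0.111 + 8.58/0.958 + 9.52/0.261 = 140.9 d.
q = Δh / Σ(b_i/K_i) = 18.5 / 140.9 = 0.1313 m/day.
In each layer the seepage velocity is v_i = q/n_i, so the layer transit time is t_i = b_i·n_i / q:
  layer 1 (silt): t_1 = 10.6 × 0.19 / 0.1313 = 15.34 d
  layer 2 (fractured sandstone): t_2 = 8.58 × 0.08 / 0.1313 = 5.229 d
  layer 3 (silty sand): t_3 = 9.52 × 0.21 / 0.1313 = 15.23 d
Total t = Σ t_i = 35.80 days.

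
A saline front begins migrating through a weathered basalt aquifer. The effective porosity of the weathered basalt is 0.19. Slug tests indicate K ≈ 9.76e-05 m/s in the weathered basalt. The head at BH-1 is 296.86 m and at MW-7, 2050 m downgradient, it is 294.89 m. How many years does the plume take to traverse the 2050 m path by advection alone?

132

Convert K: 9.76e-05 m/s × 86400 = 8.433 m/day.
Hydraulic gradient i = (296.86 − 294.89) / 2050 = 1.97 / 2050 = 0.0009610.
Darcy flux q = K · i = 8.433 × 0.0009610 = 0.008104 m/day.
Seepage velocity v = q / n_e = 0.008104 / 0.19 = 0.04265 m/day.
Travel time t = L / v = 2050 / 0.04265 = 48065 days = 131.6 years.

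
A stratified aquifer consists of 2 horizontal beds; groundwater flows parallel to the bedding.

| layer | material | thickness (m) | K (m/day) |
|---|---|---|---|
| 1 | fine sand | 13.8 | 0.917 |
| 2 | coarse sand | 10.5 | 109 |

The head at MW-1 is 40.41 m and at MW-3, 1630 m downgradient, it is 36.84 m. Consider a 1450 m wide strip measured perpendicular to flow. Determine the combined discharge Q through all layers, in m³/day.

Flow is parallel to layering, so each bed carries its own Darcy discharge and the transmissivities add.
Σ(K_i·b_i) = 0.917×13.8 + 109×10.5 = 1157 m²/day.
Hydraulic gradient i = (40.41 − 36.84) / 1630 = 3.57 / 1630 = 0.002190.
Q = Σ(K_i·b_i) · W · i = 1157 × 1450 × 0.002190 = 3675 m³/day.

3670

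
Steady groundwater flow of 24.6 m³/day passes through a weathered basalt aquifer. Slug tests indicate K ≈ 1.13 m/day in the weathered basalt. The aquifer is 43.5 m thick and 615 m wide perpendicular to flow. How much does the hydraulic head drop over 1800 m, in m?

Cross-sectional area A = 615 × 43.5 = 26752 m².
From Q = K·A·i, i = Q / (K·A) = 24.6 / (1.130 × 26752) = 0.0008138.
Head loss Δh = i · L = 0.0008138 × 1800 = 1.465 m.

1.46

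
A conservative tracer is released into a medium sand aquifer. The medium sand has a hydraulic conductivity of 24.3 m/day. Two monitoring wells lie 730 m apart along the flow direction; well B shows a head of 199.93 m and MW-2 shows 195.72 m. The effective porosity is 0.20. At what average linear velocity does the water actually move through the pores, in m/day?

Hydraulic gradient i = (199.93 − 195.72) / 730 = 4.21 / 730 = 0.005767.
Darcy flux q = K · i = 24.30 × 0.005767 = 0.1401 m/day.
Seepage velocity v = q / n_e = 0.1401 / 0.20 = 0.7007 m/day.

0.701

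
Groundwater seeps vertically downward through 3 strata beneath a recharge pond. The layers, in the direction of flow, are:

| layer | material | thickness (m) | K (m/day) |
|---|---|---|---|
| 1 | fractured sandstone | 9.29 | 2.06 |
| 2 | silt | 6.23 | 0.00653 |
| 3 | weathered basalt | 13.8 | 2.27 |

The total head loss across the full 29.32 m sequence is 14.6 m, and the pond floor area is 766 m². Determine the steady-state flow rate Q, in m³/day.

Flow is perpendicular to layering, so the layers act in series and the equivalent K is the thickness-weighted harmonic mean.
Total thickness L = 9.29 + 6.23 + 13.8 = 29.32 m.
Σ(b_i/K_i) = 9.29/2.06 + 6.23/0.00653 + 13.8/2.27 = 964.6 d.
K_eq = L / Σ(b_i/K_i) = 29.32 / 964.6 = 0.03039 m/day.
Q = K_eq · A · (Δh/L) = 0.03039 × 766 × (14.6/29.32) = 11.59 m³/day.

11.6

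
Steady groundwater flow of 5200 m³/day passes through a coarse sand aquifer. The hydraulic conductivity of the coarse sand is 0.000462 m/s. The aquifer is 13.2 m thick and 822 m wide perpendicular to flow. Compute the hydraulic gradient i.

0.0120

Convert K: 0.000462 m/s × 86400 = 39.92 m/day.
Cross-sectional area A = 822 × 13.2 = 10850 m².
From Q = K·A·i, i = Q / (K·A) = 5200 / (39.92 × 10850) = 0.01201.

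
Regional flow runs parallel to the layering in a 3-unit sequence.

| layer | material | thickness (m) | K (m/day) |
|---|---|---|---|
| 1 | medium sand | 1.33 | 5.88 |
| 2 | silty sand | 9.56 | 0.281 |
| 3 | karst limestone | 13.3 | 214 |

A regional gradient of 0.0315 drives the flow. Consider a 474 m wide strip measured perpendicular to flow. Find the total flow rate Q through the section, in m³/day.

42700

Flow is parallel to layering, so each bed carries its own Darcy discharge and the transmissivities add.
Σ(K_i·b_i) = 5.88×1.33 + 0.281×9.56 + 214×13.3 = 2857 m²/day.
Hydraulic gradient i = 0.0315.
Q = Σ(K_i·b_i) · W · i = 2857 × 474 × 0.03150 = 42653 m³/day.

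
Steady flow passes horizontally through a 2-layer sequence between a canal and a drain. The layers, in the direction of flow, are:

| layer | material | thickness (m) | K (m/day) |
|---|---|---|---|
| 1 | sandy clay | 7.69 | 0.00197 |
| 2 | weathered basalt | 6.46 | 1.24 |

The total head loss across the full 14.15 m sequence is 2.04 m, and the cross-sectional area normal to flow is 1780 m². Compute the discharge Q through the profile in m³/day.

0.929

Flow is perpendicular to layering, so the layers act in series and the equivalent K is the thickness-weighted harmonic mean.
Total thickness L = 7.69 + 6.46 = 14.15 m.
Σ(b_i/K_i) = 7.69/0.00197 + 6.46/1.24 = 3909 d.
K_eq = L / Σ(b_i/K_i) = 14.15 / 3909 = 0.003620 m/day.
Q = K_eq · A · (Δh/L) = 0.003620 × 1780 × (2.04/14.15) = 0.9290 m³/day.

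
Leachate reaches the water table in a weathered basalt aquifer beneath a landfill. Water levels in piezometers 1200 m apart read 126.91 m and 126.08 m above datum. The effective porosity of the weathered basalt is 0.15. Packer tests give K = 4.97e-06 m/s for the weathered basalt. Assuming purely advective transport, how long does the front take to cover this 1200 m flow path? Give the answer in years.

1660

Convert K: 4.97e-06 m/s × 86400 = 0.4294 m/day.
Hydraulic gradient i = (126.91 − 126.08) / 1200 = 0.83 / 1200 = 0.0006917.
Darcy flux q = K · i = 0.4294 × 0.0006917 = 0.0002970 m/day.
Seepage velocity v = q / n_e = 0.0002970 / 0.15 = 0.001980 m/day.
Travel time t = L / v = 1200 / 0.001980 = 6.060e+05 days = 1659 years.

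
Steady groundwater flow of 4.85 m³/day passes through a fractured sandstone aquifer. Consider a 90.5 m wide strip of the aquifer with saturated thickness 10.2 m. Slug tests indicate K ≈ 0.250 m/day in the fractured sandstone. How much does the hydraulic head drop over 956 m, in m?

20.1

Cross-sectional area A = 90.5 × 10.2 = 923.1 m².
From Q = K·A·i, i = Q / (K·A) = 4.85 / (0.2500 × 923.1) = 0.02102.
Head loss Δh = i · L = 0.02102 × 956 = 20.09 m.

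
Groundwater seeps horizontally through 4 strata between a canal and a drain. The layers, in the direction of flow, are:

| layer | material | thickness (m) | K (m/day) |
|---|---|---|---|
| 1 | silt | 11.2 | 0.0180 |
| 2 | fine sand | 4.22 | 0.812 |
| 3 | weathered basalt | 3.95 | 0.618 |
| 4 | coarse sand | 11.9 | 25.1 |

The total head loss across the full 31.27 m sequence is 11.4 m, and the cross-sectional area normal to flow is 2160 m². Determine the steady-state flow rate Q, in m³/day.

38.8

Flow is perpendicular to layering, so the layers act in series and the equivalent K is the thickness-weighted harmonic mean.
Total thickness L = 11.2 + 4.22 + 3.95 + 11.9 = 31.27 m.
Σ(b_i/K_i) = 11.2/0.0180 + 4.22/0.812 + 3.95/0.618 + 11.9/25.1 = 634.3 d.
K_eq = L / Σ(b_i/K_i) = 31.27 / 634.3 = 0.04930 m/day.
Q = K_eq · A · (Δh/L) = 0.04930 × 2160 × (11.4/31.27) = 38.82 m³/day.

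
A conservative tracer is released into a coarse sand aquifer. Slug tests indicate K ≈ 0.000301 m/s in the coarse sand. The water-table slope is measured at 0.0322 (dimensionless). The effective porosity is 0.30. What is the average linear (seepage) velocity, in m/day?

Convert K: 0.000301 m/s × 86400 = 26.01 m/day.
Hydraulic gradient i = 0.0322.
Darcy flux q = K · i = 26.01 × 0.03220 = 0.8374 m/day.
Seepage velocity v = q / n_e = 0.8374 / 0.30 = 2.791 m/day.

2.79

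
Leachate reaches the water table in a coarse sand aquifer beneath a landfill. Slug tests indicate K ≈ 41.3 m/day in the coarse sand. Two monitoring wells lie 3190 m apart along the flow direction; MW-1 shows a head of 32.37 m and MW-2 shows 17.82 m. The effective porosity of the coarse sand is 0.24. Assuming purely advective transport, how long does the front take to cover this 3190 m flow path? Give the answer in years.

11.1

Hydraulic gradient i = (32.37 − 17.82) / 3190 = 14.55 / 3190 = 0.004561.
Darcy flux q = K · i = 41.30 × 0.004561 = 0.1884 m/day.
Seepage velocity v = q / n_e = 0.1884 / 0.24 = 0.7849 m/day.
Travel time t = L / v = 3190 / 0.7849 = 4064 days = 11.13 years.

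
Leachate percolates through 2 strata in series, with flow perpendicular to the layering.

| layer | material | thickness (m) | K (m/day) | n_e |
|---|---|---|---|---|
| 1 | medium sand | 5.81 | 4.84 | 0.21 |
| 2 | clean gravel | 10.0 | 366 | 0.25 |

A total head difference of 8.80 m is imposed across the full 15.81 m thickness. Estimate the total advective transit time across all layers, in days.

0.519

With flow normal to the layers, continuity requires the same specific discharge q through every layer.
Σ(b_i/K_i) = 5.81/4.84 + 10.0/366 = 1.228 d.
q = Δh / Σ(b_i/K_i) = 8.80 / 1.228 = 7.168 m/day.
In each layer the seepage velocity is v_i = q/n_i, so the layer transit time is t_i = b_i·n_i / q:
  layer 1 (medium sand): t_1 = 5.81 × 0.21 / 7.168 = 0.1702 d
  layer 2 (clean gravel): t_2 = 10.0 × 0.25 / 7.168 = 0.3488 d
Total t = Σ t_i = 0.5190 days.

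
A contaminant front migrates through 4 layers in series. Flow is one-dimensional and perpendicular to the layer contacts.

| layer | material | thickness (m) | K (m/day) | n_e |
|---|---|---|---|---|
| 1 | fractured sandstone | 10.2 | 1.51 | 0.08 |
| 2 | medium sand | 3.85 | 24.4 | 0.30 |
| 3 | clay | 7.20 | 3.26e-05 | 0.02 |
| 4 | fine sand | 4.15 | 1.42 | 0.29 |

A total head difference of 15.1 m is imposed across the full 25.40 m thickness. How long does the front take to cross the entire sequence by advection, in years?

133

With flow normal to the layers, continuity requires the same specific discharge q through every layer.
Σ(b_i/K_i) = 10.2/1.51 + 3.85/24.4 + 7.20/3.26e-05 + 4.15/1.42 = 2.209e+05 d.
q = Δh / Σ(b_i/K_i) = 15.1 / 2.209e+05 = 6.837e-05 m/day.
In each layer the seepage velocity is v_i = q/n_i, so the layer transit time is t_i = b_i·n_i / q:
  layer 1 (fractured sandstone): t_1 = 10.2 × 0.08 / 6.837e-05 = 11936 d
  layer 2 (medium sand): t_2 = 3.85 × 0.30 / 6.837e-05 = 16894 d
  layer 3 (clay): t_3 = 7.20 × 0.02 / 6.837e-05 = 2106 d
  layer 4 (fine sand): t_4 = 4.15 × 0.29 / 6.837e-05 = 17604 d
Total t = Σ t_i = 48540 days = 132.9 years.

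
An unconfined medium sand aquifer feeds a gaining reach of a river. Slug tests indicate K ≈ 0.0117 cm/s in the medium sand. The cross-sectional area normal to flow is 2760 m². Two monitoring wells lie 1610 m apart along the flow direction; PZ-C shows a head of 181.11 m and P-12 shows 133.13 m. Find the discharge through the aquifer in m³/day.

831

Convert K: 0.0117 cm/s × 864 = 10.11 m/day.
Hydraulic gradient i = (181.11 − 133.13) / 1610 = 47.98 / 1610 = 0.02980.
Darcy's law: Q = K · A · i = 10.11 × 2760 × 0.02980 = 831.5 m³/day.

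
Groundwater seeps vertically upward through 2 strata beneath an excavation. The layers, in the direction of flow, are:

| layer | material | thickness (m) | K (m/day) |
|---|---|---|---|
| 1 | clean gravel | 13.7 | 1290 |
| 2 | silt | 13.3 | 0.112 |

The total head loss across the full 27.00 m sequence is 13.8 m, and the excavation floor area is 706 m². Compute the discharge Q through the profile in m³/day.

Flow is perpendicular to layering, so the layers act in series and the equivalent K is the thickness-weighted harmonic mean.
Total thickness L = 13.7 + 13.3 = 27.00 m.
Σ(b_i/K_i) = 13.7/1290 + 13.3/0.112 = 118.8 d.
K_eq = L / Σ(b_i/K_i) = 27.00 / 118.8 = 0.2273 m/day.
Q = K_eq · A · (Δh/L) = 0.2273 × 706 × (13.8/27.00) = 82.04 m³/day.

82.0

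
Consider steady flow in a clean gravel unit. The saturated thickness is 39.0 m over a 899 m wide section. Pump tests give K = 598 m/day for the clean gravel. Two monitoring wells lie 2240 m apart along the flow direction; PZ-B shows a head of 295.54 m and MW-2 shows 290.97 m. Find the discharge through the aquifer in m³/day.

Cross-sectional area A = 899 × 39.0 = 35061 m².
Hydraulic gradient i = (295.54 − 290.97) / 2240 = 4.57 / 2240 = 0.002040.
Darcy's law: Q = K · A · i = 598.0 × 35061 × 0.002040 = 42775 m³/day.

42800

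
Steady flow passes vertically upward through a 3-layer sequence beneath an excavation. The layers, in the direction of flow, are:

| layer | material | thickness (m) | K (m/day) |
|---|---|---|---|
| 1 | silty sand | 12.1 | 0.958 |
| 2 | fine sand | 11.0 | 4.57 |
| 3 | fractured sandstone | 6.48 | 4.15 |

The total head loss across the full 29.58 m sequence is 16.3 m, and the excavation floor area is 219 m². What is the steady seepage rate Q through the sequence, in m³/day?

215

Flow is perpendicular to layering, so the layers act in series and the equivalent K is the thickness-weighted harmonic mean.
Total thickness L = 12.1 + 11.0 + 6.48 = 29.58 m.
Σ(b_i/K_i) = 12.1/0.958 + 11.0/4.57 + 6.48/4.15 = 16.60 d.
K_eq = L / Σ(b_i/K_i) = 29.58 / 16.60 = 1.782 m/day.
Q = K_eq · A · (Δh/L) = 1.782 × 219 × (16.3/29.58) = 215.1 m³/day.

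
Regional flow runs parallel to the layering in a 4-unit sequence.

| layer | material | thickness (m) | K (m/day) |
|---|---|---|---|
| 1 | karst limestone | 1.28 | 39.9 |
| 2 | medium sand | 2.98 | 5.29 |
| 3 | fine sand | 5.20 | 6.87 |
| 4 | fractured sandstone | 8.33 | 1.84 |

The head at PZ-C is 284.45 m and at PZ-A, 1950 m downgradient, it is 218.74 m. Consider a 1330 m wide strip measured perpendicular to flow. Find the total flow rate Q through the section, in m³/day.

Flow is parallel to layering, so each bed carries its own Darcy discharge and the transmissivities add.
Σ(K_i·b_i) = 39.9×1.28 + 5.29×2.98 + 6.87×5.20 + 1.84×8.33 = 117.9 m²/day.
Hydraulic gradient i = (284.45 − 218.74) / 1950 = 65.71 / 1950 = 0.03370.
Q = Σ(K_i·b_i) · W · i = 117.9 × 1330 × 0.03370 = 5283 m³/day.

5280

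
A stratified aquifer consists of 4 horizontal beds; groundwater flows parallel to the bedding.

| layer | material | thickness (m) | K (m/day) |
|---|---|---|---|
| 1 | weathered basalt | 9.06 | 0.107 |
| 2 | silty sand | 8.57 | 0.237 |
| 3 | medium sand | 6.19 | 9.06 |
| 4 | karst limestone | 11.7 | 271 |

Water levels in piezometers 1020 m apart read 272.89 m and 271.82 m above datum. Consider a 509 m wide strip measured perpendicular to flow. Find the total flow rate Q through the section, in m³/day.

1720

Flow is parallel to layering, so each bed carries its own Darcy discharge and the transmissivities add.
Σ(K_i·b_i) = 0.107×9.06 + 0.237×8.57 + 9.06×6.19 + 271×11.7 = 3230 m²/day.
Hydraulic gradient i = (272.89 − 271.82) / 1020 = 1.07 / 1020 = 0.001049.
Q = Σ(K_i·b_i) · W · i = 3230 × 509 × 0.001049 = 1725 m³/day.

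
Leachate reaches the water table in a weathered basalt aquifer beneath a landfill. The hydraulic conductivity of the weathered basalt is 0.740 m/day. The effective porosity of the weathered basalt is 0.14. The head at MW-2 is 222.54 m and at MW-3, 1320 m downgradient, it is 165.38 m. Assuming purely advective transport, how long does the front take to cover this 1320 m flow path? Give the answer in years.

15.8

Hydraulic gradient i = (222.54 − 165.38) / 1320 = 57.16 / 1320 = 0.04330.
Darcy flux q = K · i = 0.7400 × 0.04330 = 0.03204 m/day.
Seepage velocity v = q / n_e = 0.03204 / 0.14 = 0.2289 m/day.
Travel time t = L / v = 1320 / 0.2289 = 5767 days = 15.79 years.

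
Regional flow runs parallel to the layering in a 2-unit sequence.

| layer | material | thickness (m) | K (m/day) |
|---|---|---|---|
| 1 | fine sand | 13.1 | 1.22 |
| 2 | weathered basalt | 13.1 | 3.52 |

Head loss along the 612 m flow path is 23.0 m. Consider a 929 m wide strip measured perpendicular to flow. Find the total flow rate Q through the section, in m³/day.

Flow is parallel to layering, so each bed carries its own Darcy discharge and the transmissivities add.
Σ(K_i·b_i) = 1.22×13.1 + 3.52×13.1 = 62.09 m²/day.
Hydraulic gradient i = Δh / L = 23.0 / 612 = 0.03758.
Q = Σ(K_i·b_i) · W · i = 62.09 × 929 × 0.03758 = 2168 m³/day.

2170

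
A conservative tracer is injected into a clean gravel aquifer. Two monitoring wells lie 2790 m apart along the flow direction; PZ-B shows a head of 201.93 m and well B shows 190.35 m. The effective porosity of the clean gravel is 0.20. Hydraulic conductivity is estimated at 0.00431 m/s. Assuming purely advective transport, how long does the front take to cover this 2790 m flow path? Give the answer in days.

361

Convert K: 0.00431 m/s × 86400 = 372.4 m/day.
Hydraulic gradient i = (201.93 − 190.35) / 2790 = 11.58 / 2790 = 0.004151.
Darcy flux q = K · i = 372.4 × 0.004151 = 1.546 m/day.
Seepage velocity v = q / n_e = 1.546 / 0.20 = 7.728 m/day.
Travel time t = L / v = 2790 / 7.728 = 361.0 days.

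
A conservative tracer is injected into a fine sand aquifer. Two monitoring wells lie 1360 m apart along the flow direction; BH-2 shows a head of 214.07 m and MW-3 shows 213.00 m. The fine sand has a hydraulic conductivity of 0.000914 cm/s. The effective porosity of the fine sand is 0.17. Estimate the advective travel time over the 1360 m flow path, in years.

Convert K: 0.000914 cm/s × 864 = 0.7897 m/day.
Hydraulic gradient i = (214.07 − 213.00) / 1360 = 1.07 / 1360 = 0.0007868.
Darcy flux q = K · i = 0.7897 × 0.0007868 = 0.0006213 m/day.
Seepage velocity v = q / n_e = 0.0006213 / 0.17 = 0.003655 m/day.
Travel time t = L / v = 1360 / 0.003655 = 3.721e+05 days = 1019 years.

1020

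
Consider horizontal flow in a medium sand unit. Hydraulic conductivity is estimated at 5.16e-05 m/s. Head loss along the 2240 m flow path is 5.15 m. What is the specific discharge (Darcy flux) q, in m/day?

0.0102

Convert K: 5.16e-05 m/s × 86400 = 4.458 m/day.
Hydraulic gradient i = Δh / L = 5.15 / 2240 = 0.002299.
Specific discharge q = K · i = 4.458 × 0.002299 = 0.01025 m/day.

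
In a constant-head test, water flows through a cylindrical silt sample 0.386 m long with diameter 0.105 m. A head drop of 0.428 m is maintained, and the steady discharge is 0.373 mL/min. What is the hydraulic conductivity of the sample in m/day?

Cross-sectional area A = π·(d/2)² = π × (0.105/2)² = 0.008659 m².
Convert discharge: 0.373 mL/min = 6.217e-09 m³/s.
Darcy's law rearranged: K = Q·L / (A·Δh) = 6.217e-09 × 0.386 / (0.008659 × 0.428) = 6.475e-07 m/s = 0.05594 m/day.

0.0559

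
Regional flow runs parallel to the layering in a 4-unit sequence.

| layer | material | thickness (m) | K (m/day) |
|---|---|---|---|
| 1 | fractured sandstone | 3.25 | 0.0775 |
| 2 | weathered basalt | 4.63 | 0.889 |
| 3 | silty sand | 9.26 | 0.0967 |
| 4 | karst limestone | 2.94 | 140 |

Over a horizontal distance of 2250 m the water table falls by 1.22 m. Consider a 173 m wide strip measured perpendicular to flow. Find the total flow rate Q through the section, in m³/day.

39.1

Flow is parallel to layering, so each bed carries its own Darcy discharge and the transmissivities add.
Σ(K_i·b_i) = 0.0775×3.25 + 0.889×4.63 + 0.0967×9.26 + 140×2.94 = 416.9 m²/day.
Hydraulic gradient i = Δh / L = 1.22 / 2250 = 0.0005422.
Q = Σ(K_i·b_i) · W · i = 416.9 × 173 × 0.0005422 = 39.10 m³/day.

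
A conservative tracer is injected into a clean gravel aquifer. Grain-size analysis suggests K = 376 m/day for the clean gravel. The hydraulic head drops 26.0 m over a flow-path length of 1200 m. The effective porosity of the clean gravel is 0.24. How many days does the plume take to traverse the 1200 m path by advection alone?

35.4

Hydraulic gradient i = Δh / L = 26.0 / 1200 = 0.02167.
Darcy flux q = K · i = 376.0 × 0.02167 = 8.147 m/day.
Seepage velocity v = q / n_e = 8.147 / 0.24 = 33.94 m/day.
Travel time t = L / v = 1200 / 33.94 = 35.35 days.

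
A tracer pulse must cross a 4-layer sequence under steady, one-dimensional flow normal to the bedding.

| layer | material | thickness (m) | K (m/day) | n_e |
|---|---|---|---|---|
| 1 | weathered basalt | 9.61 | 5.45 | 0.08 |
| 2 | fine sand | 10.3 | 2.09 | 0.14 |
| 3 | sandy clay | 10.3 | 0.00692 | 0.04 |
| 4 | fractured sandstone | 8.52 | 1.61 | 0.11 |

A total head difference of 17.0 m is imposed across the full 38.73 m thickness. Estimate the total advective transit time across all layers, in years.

0.860

With flow normal to the layers, continuity requires the same specific discharge q through every layer.
Σ(b_i/K_i) = 9.61/5.45 + 10.3/2.09 + 10.3/0.00692 + 8.52/1.61 = 1500 d.
q = Δh / Σ(b_i/K_i) = 17.0 / 1500 = 0.01133 m/day.
In each layer the seepage velocity is v_i = q/n_i, so the layer transit time is t_i = b_i·n_i / q:
  layer 1 (weathered basalt): t_1 = 9.61 × 0.08 / 0.01133 = 67.85 d
  layer 2 (fine sand): t_2 = 10.3 × 0.14 / 0.01133 = 127.3 d
  layer 3 (sandy clay): t_3 = 10.3 × 0.04 / 0.01133 = 36.36 d
  layer 4 (fractured sandstone): t_4 = 8.52 × 0.11 / 0.01133 = 82.72 d
Total t = Σ t_i = 314.2 days = 0.8602 years.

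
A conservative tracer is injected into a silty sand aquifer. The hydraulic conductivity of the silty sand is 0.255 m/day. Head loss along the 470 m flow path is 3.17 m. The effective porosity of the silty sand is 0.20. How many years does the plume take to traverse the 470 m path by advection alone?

150

Hydraulic gradient i = Δh / L = 3.17 / 470 = 0.006745.
Darcy flux q = K · i = 0.2550 × 0.006745 = 0.001720 m/day.
Seepage velocity v = q / n_e = 0.001720 / 0.20 = 0.008599 m/day.
Travel time t = L / v = 470 / 0.008599 = 54655 days = 149.6 years.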